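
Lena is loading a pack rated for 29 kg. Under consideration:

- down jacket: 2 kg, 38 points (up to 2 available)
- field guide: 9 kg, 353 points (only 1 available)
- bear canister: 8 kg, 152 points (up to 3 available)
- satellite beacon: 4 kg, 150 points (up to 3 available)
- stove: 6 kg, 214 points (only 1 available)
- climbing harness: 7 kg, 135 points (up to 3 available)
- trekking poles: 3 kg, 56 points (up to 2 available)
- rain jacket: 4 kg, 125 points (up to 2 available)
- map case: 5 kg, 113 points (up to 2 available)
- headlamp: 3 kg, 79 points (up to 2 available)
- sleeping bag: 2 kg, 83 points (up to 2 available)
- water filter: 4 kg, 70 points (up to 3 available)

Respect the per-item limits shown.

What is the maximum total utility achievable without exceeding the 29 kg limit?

1100

Greedy by ratio would take field guide + 3×satellite beacon + rain jacket + 2×sleeping bag: 29 kg used, total 1094.
The 6 kg tied up in rain jacket and sleeping bag is better spent on stove — total rises to 1100 (29 kg).
Nothing else within 29 kg beats 1100.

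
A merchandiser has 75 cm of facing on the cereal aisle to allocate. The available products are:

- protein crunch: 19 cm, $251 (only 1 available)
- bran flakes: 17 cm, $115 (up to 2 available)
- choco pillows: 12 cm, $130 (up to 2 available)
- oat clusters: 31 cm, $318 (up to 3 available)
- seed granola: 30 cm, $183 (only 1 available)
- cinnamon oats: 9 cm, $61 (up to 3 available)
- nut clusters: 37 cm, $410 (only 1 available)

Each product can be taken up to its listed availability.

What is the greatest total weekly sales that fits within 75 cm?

829

Taking the top-ratio products first gives protein crunch + choco pillows + nut clusters for 791 (68 cm).
Replace nut clusters with choco pillows + oat clusters: the trade gains 38 net, giving 829 at 74 cm.
The spare 1 cm is too small for any remaining product, and no exchange beats 829.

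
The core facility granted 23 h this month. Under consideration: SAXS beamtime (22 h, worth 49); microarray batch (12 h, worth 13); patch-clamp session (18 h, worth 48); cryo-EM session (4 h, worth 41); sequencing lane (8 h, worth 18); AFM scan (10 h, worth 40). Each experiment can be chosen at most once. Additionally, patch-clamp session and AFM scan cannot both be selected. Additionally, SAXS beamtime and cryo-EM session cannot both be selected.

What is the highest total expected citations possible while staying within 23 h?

99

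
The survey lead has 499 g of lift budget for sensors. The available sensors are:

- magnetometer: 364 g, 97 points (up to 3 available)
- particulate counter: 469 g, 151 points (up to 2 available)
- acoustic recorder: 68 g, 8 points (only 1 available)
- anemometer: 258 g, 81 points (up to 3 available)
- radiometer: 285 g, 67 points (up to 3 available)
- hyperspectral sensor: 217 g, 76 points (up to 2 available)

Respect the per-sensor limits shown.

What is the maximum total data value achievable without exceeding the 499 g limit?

The ratio heuristic lands on 2×hyperspectral sensor (152) but leaves 65 g idle.
The 217 g tied up in hyperspectral sensor is better spent on anemometer — total rises to 157 (475 g).

157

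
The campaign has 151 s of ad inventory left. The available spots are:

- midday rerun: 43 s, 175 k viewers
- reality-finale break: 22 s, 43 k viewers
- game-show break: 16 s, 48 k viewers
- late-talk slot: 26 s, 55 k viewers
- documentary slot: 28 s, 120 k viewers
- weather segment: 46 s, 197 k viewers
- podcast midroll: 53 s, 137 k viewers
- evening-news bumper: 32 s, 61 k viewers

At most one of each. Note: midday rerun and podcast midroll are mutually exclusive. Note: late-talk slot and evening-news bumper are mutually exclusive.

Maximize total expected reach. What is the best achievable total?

By expected reach per s: documentary slot 4.29, weather segment 4.28, midday rerun 4.07 lead.
Filling by ratio: midday rerun + game-show break + documentary slot + weather segment for 540, with 18 s left unused.
Dropping game-show break frees 16 s; slotting in evening-news bumper (32 s) lifts the total to 553 at 149 s.

553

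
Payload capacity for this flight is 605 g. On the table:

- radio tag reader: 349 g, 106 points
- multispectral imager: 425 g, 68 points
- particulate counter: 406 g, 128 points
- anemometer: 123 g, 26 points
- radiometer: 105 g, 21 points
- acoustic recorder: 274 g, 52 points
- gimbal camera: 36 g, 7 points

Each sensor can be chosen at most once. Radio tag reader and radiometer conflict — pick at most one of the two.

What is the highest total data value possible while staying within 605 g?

161

The ratio ordering already packs tightly: particulate counter + anemometer + gimbal camera, 565 g, 161.
Runner-up particulate counter + radiometer + gimbal camera tops out at 156.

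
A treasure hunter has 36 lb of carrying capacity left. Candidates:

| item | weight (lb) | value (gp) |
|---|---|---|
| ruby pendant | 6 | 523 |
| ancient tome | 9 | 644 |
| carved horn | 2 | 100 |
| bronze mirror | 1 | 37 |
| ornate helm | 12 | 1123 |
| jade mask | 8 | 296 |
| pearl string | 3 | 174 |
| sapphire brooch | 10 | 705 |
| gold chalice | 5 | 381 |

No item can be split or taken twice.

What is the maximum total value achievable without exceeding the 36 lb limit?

2906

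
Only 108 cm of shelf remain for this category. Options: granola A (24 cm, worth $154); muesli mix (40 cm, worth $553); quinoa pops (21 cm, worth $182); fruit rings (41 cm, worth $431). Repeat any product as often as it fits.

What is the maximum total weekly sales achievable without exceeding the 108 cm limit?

1288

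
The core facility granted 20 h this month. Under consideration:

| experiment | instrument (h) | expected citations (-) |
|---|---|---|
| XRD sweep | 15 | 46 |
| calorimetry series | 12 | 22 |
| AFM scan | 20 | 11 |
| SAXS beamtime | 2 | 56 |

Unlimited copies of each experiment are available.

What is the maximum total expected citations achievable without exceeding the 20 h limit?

The ratio ordering already packs tightly: 10×SAXS beamtime, 20 h, 560.

560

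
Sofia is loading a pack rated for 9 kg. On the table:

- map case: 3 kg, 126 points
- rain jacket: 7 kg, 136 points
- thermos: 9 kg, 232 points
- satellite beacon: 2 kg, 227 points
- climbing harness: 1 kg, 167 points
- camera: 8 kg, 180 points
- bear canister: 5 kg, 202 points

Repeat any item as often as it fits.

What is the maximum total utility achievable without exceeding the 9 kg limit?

1503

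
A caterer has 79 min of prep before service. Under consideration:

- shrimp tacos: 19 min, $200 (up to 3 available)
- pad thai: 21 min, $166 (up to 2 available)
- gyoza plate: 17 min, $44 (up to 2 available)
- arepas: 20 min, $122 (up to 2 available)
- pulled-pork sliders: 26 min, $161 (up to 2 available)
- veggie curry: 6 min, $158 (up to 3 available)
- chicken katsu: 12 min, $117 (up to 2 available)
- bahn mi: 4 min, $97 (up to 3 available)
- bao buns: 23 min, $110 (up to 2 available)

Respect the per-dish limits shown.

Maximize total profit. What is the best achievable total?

Density check — veggie curry 26.33, bahn mi 24.25, shrimp tacos 10.53, chicken katsu 9.75 are the best per min.
Filling by ratio: 2×shrimp tacos + 3×veggie curry + 3×bahn mi for 1165, with 11 min left unused.
The 19 min tied up in shrimp tacos is better spent on 2×chicken katsu — total rises to 1199 (73 min).
That's the maximum — no swap from here does better than 1199.

1199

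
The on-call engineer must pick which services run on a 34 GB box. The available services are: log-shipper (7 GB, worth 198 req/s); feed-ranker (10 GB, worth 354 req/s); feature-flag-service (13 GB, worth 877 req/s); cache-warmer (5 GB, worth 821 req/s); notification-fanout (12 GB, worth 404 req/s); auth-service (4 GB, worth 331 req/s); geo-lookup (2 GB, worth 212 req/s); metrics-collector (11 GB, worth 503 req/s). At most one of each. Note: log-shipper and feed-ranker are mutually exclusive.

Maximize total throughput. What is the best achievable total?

The ratio ordering already packs tightly: feed-ranker + feature-flag-service + cache-warmer + auth-service + geo-lookup, 34 GB, 2595.

2595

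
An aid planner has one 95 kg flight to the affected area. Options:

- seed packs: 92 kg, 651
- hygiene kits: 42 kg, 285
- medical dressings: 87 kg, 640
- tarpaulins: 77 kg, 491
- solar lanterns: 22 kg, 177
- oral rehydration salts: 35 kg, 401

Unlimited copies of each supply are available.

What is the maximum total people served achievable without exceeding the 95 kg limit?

979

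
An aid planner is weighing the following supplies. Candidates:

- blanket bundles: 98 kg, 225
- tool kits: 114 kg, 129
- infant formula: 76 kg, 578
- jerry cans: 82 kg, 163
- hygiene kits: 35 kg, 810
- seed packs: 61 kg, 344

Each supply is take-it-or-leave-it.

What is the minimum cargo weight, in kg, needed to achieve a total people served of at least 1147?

Minimise kg subject to total people served ≥ 1147.
hygiene kits + seed packs reaches 1154 using 96 kg.
No combination under 96 kg hits 1147.

96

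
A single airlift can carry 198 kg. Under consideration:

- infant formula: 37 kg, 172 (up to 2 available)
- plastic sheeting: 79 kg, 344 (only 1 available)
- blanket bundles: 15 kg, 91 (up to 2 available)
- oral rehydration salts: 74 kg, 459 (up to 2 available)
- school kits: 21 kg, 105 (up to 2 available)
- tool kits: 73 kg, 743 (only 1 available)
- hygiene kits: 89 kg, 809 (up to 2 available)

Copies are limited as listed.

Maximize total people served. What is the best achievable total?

1748

The ratio heuristic lands on 2×blanket bundles + tool kits + hygiene kits (1734) but leaves 6 kg idle.
Replace blanket bundles with school kits: the trade gains 14 net, giving 1748 at 198 kg.
That's the maximum — no swap from here does better than 1748.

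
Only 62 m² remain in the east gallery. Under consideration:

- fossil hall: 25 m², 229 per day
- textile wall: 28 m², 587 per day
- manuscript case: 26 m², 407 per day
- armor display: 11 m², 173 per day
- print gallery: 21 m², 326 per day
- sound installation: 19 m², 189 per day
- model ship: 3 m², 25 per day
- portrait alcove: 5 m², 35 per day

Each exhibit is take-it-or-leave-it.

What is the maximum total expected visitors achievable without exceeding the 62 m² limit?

1086

By expected visitors per m²: textile wall 20.96, armor display 15.73, manuscript case 15.65, print gallery 15.52 lead.
Textile wall + armor display + print gallery uses 60 of the 62 m² and totals 1086.
Nothing else within 62 m² beats 1086.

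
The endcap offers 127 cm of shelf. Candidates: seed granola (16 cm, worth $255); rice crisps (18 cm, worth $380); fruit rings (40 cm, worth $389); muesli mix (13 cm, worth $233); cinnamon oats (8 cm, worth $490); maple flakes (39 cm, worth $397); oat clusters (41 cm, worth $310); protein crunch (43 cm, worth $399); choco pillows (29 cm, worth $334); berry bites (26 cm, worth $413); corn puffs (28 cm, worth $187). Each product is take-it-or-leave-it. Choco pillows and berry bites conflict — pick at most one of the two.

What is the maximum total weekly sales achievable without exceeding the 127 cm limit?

2170

Best packing: seed granola + rice crisps + muesli mix + cinnamon oats + protein crunch + berry bites — 124 cm, 2170 total.
Every other selection either busts 127 cm or breaks a pairing rule or fails to beat 2170.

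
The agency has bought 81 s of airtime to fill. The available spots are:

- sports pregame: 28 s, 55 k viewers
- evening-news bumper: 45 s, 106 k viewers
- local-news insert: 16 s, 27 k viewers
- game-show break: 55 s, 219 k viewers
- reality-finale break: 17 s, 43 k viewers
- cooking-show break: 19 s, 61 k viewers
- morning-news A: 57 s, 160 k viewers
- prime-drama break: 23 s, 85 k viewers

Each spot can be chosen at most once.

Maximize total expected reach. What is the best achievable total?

304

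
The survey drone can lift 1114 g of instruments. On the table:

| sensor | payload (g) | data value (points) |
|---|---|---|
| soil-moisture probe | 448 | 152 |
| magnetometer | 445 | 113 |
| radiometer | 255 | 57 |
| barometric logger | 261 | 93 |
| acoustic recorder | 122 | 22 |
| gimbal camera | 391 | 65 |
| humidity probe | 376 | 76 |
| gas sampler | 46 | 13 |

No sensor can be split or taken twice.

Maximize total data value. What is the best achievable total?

324

Ranking by ratio (data value/g): barometric logger 0.36, soil-moisture probe 0.34, gas sampler 0.28.
Filling by ratio: soil-moisture probe + radiometer + barometric logger + gas sampler for 315, with 104 g left unused.
Dropping gas sampler frees 46 g; slotting in acoustic recorder (122 g) lifts the total to 324 at 1086 g.
Next best is soil-moisture probe + barometric logger + humidity probe at 321 (1085 g) — short by 3.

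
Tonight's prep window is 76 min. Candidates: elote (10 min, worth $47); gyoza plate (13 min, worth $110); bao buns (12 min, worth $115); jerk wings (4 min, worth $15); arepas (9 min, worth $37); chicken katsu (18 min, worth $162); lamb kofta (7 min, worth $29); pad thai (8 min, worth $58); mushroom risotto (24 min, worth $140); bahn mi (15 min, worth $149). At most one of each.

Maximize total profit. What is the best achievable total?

641

Ranking by ratio (profit/min): bahn mi 9.93, bao buns 9.58, chicken katsu 9.00, gyoza plate 8.46.
Elote + gyoza plate + bao buns + chicken katsu + pad thai + bahn mi uses 76 of the 76 min and totals 641.
The closest alternative, gyoza plate + bao buns + arepas + chicken katsu + pad thai + bahn mi, reaches only 631.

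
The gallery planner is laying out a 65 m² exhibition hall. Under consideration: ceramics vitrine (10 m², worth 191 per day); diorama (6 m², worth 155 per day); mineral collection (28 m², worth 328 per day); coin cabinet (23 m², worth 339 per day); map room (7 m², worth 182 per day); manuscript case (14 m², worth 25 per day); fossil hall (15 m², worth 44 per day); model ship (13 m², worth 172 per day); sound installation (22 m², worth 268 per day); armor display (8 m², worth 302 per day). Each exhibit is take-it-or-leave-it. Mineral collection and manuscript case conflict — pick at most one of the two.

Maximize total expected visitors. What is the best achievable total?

Filling by ratio: ceramics vitrine + diorama + coin cabinet + map room + armor display for 1169, with 11 m² left unused.
The 6 m² tied up in diorama is better spent on model ship — total rises to 1186 (61 m²).
An exhaustive check of the 1024 subsets confirms 1186.

1186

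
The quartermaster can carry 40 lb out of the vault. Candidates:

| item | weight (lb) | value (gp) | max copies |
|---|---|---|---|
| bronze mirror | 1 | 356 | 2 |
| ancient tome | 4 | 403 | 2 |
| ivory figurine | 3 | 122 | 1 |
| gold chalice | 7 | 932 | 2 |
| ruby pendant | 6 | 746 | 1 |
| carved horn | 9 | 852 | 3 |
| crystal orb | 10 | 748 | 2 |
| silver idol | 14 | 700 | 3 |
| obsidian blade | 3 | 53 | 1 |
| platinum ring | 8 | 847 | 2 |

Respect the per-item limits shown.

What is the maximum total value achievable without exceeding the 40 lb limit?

By value per lb: bronze mirror 356.00, gold chalice 133.14, ruby pendant 124.33, platinum ring 105.88 lead.
Greedy by ratio would take 2×bronze mirror + 2×gold chalice + ruby pendant + 2×platinum ring: 38 lb used, total 5016.
Replace ruby pendant with 2×ancient tome: the trade gains 60 net, giving 5076 at 40 lb.
No other feasible combination exceeds 5076.

5076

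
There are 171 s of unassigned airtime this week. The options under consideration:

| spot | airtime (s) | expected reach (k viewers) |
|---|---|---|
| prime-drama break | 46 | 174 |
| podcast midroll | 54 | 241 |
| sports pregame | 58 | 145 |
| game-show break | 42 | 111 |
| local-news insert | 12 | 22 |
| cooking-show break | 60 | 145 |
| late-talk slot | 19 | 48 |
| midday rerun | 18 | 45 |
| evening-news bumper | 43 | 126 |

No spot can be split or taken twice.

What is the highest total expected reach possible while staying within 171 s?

589

The ratio ordering already packs tightly: prime-drama break + podcast midroll + late-talk slot + evening-news bumper, 162 s, 589.
Runner-up prime-drama break + podcast midroll + midday rerun + evening-news bumper tops out at 586.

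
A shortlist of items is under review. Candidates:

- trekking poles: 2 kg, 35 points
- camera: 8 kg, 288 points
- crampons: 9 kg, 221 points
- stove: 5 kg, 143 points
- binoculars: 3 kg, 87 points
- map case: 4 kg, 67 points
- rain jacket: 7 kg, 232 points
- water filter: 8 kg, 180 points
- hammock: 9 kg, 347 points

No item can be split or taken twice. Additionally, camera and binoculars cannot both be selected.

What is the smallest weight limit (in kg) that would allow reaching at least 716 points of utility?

21

Look for the lowest-weight combination reaching 716.
stove + rain jacket + hammock: 722 utility at 21 kg.
Below 21 kg the best achievable stays under 716.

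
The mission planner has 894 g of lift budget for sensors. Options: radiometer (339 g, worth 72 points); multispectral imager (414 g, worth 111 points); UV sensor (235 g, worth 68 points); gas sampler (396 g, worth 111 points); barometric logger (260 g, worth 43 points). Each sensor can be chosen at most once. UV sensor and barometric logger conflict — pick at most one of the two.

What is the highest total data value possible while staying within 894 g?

By data value per g: UV sensor 0.29, gas sampler 0.28, multispectral imager 0.27 lead.
Multispectral imager + gas sampler uses 810 of the 894 g and totals 222.

222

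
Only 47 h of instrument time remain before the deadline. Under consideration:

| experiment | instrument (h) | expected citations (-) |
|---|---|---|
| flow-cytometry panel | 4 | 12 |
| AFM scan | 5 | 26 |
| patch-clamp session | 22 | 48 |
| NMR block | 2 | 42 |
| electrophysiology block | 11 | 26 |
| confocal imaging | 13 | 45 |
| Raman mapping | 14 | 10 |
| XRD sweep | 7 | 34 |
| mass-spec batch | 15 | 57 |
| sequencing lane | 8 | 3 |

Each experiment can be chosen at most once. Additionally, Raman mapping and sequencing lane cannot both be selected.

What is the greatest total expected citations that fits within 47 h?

216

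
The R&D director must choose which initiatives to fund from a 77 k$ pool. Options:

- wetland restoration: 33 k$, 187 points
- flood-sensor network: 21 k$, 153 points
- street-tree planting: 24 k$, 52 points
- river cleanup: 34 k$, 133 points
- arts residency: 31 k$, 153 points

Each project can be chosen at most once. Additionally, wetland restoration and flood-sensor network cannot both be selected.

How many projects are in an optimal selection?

The maximum projected impact within 77 k$ is 358.
One optimal bundle: flood-sensor network + street-tree planting + arts residency (76 k$).
Every optimal selection uses 3 projects.

3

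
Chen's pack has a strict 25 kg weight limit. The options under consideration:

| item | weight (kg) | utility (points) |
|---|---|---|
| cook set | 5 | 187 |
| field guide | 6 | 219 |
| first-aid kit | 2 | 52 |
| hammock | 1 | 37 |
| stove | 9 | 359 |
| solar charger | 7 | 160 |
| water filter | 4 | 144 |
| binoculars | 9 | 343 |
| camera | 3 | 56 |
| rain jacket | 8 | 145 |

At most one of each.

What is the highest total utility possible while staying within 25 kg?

Greedy by ratio would take cook set + hammock + stove + binoculars: 24 kg used, total 926.
Dropping cook set frees 5 kg; slotting in field guide (6 kg) lifts the total to 958 at 25 kg.
No other feasible combination exceeds 958.

958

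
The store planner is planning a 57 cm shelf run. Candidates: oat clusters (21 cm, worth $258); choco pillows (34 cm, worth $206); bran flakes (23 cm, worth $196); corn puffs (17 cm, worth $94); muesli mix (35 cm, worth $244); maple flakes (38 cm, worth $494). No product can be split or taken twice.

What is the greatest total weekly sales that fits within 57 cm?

588

By weekly sales per cm: maple flakes 13.00, oat clusters 12.29, bran flakes 8.52, muesli mix 6.97 lead.
Corn puffs + maple flakes uses 55 of the 57 cm and totals 588.
Next best is oat clusters + muesli mix at 502 (56 cm) — short by 86.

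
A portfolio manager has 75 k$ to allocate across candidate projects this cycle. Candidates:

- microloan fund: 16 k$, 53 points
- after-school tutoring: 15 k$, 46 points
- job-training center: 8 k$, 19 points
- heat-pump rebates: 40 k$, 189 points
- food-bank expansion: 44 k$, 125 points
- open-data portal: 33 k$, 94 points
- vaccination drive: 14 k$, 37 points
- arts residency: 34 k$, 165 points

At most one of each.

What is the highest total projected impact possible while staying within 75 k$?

Ranking by ratio (projected impact/k$): arts residency 4.85, heat-pump rebates 4.72, microloan fund 3.31.
The ratio ordering already packs tightly: heat-pump rebates + arts residency, 74 k$, 354.
The spare 1 k$ is too small for any remaining project, and no exchange beats 354.

354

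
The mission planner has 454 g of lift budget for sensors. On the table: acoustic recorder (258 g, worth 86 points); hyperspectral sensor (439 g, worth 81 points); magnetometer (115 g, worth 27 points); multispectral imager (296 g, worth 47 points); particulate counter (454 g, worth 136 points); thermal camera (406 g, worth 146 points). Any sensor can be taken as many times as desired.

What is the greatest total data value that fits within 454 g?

146

By data value per g: thermal camera 0.36, acoustic recorder 0.33, particulate counter 0.30 lead.
Thermal camera uses 406 of the 454 g and totals 146.
The spare 48 g is too small for any remaining sensor, and no exchange beats 146.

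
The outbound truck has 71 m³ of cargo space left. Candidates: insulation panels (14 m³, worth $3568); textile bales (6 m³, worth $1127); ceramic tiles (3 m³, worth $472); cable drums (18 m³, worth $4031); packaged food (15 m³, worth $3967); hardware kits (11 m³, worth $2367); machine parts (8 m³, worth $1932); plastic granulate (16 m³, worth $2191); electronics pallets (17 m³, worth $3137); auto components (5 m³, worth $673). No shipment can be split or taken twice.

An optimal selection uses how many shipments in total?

6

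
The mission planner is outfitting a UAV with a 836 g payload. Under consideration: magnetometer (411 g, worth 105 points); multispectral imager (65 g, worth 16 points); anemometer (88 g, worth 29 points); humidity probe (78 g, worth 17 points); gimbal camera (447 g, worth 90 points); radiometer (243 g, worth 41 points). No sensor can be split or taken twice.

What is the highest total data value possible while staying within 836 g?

192

Ranking by ratio (data value/g): anemometer 0.33, magnetometer 0.26, multispectral imager 0.25.
Taking the top-ratio sensors first gives magnetometer + multispectral imager + anemometer + humidity probe for 167 (642 g).
Dropping multispectral imager frees 65 g; slotting in radiometer (243 g) lifts the total to 192 at 820 g.
Next best is magnetometer + multispectral imager + anemometer + radiometer at 191 (807 g) — short by 1.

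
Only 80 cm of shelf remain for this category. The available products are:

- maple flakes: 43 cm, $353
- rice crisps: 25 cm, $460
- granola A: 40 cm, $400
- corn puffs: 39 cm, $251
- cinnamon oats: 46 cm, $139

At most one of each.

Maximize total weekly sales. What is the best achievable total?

Best packing: rice crisps + granola A — 65 cm, 860 total.
That's the maximum — no swap from here does better than 860.

860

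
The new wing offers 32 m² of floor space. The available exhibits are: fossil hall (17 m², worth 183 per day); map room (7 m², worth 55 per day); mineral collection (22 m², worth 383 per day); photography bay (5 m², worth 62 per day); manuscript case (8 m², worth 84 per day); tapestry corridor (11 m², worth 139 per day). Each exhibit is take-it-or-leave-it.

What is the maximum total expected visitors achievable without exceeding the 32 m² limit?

467

A density-first pass picks mineral collection + photography bay — 445 at 27 m².
Replace photography bay with manuscript case: the trade gains 22 net, giving 467 at 30 m².
No other feasible combination exceeds 467.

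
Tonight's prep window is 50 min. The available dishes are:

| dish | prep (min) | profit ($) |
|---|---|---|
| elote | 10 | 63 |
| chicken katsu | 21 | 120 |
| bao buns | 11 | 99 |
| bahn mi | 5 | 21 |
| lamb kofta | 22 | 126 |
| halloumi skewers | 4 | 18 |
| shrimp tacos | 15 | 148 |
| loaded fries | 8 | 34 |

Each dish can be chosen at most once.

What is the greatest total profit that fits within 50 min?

373

Taking the top-ratio dishes first gives elote + bao buns + halloumi skewers + shrimp tacos + loaded fries for 362 (48 min).
Dropping elote and halloumi skewers and loaded fries frees 22 min; slotting in lamb kofta (22 min) lifts the total to 373 at 48 min.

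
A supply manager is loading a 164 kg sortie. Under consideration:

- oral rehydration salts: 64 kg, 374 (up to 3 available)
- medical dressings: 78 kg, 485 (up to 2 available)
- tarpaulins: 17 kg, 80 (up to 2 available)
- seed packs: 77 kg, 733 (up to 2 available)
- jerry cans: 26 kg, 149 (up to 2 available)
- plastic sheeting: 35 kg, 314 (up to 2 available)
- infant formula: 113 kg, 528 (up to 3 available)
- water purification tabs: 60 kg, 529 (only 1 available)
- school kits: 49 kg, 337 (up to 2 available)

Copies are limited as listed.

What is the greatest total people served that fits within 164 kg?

1466

Ranking by ratio (people served/kg): seed packs 9.52, plastic sheeting 8.97, water purification tabs 8.82.
The ratio ordering already packs tightly: 2×seed packs, 154 kg, 1466.
Every other selection either busts 164 kg or exceeds an availability limit or fails to beat 1466.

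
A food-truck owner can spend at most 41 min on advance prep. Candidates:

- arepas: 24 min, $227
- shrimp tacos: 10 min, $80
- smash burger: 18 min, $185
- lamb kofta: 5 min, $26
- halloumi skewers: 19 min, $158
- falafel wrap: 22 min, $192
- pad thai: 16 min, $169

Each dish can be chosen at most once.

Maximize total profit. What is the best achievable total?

396

The ratio heuristic lands on smash burger + lamb kofta + pad thai (380) but leaves 2 min idle.
Dropping smash burger and lamb kofta frees 23 min; slotting in arepas (24 min) lifts the total to 396 at 40 min.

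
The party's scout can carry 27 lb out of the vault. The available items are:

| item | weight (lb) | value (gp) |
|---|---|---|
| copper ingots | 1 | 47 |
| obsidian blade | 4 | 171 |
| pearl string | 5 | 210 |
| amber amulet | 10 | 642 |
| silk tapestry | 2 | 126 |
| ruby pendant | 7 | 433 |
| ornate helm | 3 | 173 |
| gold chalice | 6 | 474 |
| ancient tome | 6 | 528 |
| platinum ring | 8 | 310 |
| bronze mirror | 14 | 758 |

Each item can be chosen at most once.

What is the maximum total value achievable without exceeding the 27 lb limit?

The ratio ordering already packs tightly: amber amulet + silk tapestry + ornate helm + gold chalice + ancient tome, 27 lb, 1943.

1943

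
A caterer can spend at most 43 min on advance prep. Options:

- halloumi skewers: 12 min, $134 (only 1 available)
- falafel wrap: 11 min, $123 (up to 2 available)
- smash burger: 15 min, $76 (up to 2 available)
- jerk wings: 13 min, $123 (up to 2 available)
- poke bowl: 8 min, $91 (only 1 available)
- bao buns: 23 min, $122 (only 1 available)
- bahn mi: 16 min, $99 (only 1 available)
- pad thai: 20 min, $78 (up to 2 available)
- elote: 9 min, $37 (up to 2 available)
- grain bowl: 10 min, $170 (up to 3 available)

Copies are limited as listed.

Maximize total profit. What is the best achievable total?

Filling by ratio: poke bowl + 3×grain bowl for 601, with 5 min left unused.
The 8 min tied up in poke bowl is better spent on halloumi skewers — total rises to 644 (42 min).
No other feasible combination exceeds 644.

644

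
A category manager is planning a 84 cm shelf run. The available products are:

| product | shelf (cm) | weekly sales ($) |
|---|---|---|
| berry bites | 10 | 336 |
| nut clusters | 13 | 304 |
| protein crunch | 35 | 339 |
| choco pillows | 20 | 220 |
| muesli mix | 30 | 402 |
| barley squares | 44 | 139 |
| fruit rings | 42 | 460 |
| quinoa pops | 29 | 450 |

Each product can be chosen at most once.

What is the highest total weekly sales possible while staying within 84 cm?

1492

By weekly sales per cm: berry bites 33.60, nut clusters 23.38, quinoa pops 15.52, muesli mix 13.40 lead.
The ratio ordering already packs tightly: berry bites + nut clusters + muesli mix + quinoa pops, 82 cm, 1492.
No other feasible combination exceeds 1492.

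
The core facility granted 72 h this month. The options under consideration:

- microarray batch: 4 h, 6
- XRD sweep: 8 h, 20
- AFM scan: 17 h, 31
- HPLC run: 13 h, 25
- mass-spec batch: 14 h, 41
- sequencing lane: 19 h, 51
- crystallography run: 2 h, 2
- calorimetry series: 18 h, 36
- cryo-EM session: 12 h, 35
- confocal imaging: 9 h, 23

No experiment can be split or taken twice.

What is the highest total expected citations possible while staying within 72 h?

Greedy by ratio would take microarray batch + XRD sweep + mass-spec batch + sequencing lane + crystallography run + cryo-EM session + confocal imaging: 68 h used, total 178.
The 14 h tied up in microarray batch and XRD sweep and crystallography run is better spent on calorimetry series — total rises to 186 (72 h).
The closest alternative, XRD sweep + mass-spec batch + sequencing lane + calorimetry series + cryo-EM session, reaches only 183.

186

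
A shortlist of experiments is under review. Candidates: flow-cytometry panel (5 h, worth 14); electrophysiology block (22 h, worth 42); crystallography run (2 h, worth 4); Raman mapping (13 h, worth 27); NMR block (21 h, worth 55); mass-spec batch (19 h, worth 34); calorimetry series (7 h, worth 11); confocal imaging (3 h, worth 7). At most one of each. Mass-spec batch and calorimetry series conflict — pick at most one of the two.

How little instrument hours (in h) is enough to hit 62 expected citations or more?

Look for the lowest-instrument combination reaching 62.
NMR block + confocal imaging: 62 expected citations at 24 h.
No combination under 24 h hits 62.

24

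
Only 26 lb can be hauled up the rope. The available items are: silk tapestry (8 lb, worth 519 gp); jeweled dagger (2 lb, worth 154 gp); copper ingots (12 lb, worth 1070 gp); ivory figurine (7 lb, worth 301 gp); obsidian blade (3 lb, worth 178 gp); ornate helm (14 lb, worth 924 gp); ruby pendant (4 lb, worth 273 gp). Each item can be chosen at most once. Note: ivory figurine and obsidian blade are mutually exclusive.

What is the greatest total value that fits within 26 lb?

The ratio ordering already packs tightly: silk tapestry + jeweled dagger + copper ingots + ruby pendant, 26 lb, 2016.

2016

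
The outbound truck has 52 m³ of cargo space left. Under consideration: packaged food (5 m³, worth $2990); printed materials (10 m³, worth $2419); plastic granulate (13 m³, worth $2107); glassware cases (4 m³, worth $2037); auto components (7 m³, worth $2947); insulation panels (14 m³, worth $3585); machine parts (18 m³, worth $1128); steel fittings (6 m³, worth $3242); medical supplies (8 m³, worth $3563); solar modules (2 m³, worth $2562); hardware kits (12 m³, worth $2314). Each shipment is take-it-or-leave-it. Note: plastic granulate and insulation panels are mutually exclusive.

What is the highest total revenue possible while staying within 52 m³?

21308

Taking the top-ratio shipments first gives packaged food + glassware cases + auto components + insulation panels + steel fittings + medical supplies + solar modules for 20926 (46 m³).
Replace glassware cases with printed materials: the trade gains 382 net, giving 21308 at 52 m³.
Runner-up packaged food + glassware cases + auto components + insulation panels + steel fittings + medical supplies + solar modules tops out at 20926.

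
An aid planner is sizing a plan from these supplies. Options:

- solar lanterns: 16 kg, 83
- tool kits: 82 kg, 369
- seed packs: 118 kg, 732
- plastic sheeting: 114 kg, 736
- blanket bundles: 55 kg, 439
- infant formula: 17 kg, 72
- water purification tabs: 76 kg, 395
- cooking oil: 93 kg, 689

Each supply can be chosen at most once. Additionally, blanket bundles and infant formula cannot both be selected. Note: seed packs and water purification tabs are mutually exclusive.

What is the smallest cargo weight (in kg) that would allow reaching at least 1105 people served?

Need the lightest bundle worth ≥ 1105.
blanket bundles + cooking oil reaches 1128 using 148 kg.
No combination under 148 kg hits 1105.

148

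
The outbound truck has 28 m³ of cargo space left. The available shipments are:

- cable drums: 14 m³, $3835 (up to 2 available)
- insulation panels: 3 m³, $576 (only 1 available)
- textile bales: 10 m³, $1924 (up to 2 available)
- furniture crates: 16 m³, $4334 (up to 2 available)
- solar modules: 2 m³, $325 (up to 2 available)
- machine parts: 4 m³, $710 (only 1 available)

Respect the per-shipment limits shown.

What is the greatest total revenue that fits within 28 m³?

Taking 2×cable drums: 28 m³ used, 7670 in revenue.
Every other selection either busts 28 m³ or exceeds an availability limit or fails to beat 7670.

7670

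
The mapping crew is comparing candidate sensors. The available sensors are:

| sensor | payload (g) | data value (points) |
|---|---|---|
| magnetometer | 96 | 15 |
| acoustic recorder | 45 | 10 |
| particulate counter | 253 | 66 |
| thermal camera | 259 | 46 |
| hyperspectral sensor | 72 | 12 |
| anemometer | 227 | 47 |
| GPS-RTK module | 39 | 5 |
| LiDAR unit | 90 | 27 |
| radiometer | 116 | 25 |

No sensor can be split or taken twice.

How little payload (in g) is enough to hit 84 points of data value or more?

Minimise g subject to total data value ≥ 84.
Taking particulate counter + LiDAR unit gives 93 (≥ 84) for 343 g.
No combination under 343 g hits 84.

343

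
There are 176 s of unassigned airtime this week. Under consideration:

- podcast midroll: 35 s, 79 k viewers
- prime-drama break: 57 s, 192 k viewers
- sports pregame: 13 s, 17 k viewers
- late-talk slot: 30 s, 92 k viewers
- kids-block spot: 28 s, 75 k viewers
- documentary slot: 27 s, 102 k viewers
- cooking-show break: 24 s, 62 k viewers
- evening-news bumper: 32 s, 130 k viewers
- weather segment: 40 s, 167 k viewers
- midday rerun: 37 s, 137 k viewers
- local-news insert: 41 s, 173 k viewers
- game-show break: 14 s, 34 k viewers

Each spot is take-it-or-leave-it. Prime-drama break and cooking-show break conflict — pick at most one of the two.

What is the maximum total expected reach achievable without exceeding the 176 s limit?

671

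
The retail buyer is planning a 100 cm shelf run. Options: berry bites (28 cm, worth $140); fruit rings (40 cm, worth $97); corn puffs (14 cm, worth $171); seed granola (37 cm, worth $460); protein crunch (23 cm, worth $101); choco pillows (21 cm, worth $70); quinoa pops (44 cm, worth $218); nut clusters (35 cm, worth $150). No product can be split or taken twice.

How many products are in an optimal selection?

Best achievable weekly sales is 849.
One optimal bundle: corn puffs + seed granola + quinoa pops (95 cm).
Any selection reaching 849 contains exactly 3 products.

3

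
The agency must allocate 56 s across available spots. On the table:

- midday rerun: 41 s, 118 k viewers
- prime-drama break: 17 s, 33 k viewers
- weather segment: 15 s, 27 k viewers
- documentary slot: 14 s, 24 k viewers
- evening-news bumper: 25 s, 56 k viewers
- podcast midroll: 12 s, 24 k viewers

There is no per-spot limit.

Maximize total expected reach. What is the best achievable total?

The ratio heuristic lands on midday rerun + podcast midroll (142) but leaves 3 s idle.
Dropping podcast midroll frees 12 s; slotting in weather segment (15 s) lifts the total to 145 at 56 s.
Nothing else within 56 s beats 145.

145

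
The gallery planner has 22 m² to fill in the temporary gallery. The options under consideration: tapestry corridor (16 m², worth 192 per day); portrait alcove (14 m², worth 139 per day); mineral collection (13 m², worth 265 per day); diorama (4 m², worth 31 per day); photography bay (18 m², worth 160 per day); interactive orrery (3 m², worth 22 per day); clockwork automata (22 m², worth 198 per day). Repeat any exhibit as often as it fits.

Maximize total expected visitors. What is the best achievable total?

331

Density check — mineral collection 20.38, tapestry corridor 12.00, portrait alcove 9.93, clockwork automata 9.00 are the best per m².
Filling by ratio: mineral collection + 2×diorama for 327, with 1 m² left unused.
Dropping 2×diorama frees 8 m²; slotting in 3×interactive orrery (9 m²) lifts the total to 331 at 22 m².
No other feasible combination exceeds 331.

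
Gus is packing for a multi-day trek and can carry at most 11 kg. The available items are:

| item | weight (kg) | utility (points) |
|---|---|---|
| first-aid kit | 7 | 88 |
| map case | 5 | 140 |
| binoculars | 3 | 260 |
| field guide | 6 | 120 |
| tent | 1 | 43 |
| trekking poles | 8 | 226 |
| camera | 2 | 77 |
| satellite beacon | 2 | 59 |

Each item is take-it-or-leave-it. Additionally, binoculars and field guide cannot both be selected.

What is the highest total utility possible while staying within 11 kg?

520

Greedy by ratio would take binoculars + tent + camera + satellite beacon: 8 kg used, total 439.
Dropping satellite beacon frees 2 kg; slotting in map case (5 kg) lifts the total to 520 at 11 kg.
No other feasible combination exceeds 520.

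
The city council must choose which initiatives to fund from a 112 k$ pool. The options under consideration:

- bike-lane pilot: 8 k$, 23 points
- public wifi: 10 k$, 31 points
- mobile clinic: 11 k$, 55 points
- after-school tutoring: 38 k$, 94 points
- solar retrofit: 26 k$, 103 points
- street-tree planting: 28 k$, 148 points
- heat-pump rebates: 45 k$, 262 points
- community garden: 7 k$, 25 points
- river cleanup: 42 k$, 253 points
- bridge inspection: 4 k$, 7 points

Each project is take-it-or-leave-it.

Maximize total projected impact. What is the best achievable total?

608

Density check — river cleanup 6.02, heat-pump rebates 5.82, street-tree planting 5.29, mobile clinic 5.00 are the best per k$.
Taking the top-ratio projects first gives mobile clinic + heat-pump rebates + community garden + river cleanup + bridge inspection for 602 (109 k$).
Dropping community garden frees 7 k$; slotting in public wifi (10 k$) lifts the total to 608 at 112 k$.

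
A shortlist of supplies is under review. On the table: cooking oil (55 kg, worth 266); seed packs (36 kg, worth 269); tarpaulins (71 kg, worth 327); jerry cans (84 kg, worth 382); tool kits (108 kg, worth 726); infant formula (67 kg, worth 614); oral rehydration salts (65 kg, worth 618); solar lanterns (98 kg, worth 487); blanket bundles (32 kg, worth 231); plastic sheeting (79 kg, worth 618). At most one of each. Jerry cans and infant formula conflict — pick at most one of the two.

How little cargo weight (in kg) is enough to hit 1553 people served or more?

200

Need the lightest bundle worth ≥ 1553.
seed packs + infant formula + oral rehydration salts + blanket bundles: 1732 people served at 200 kg.
Below 200 kg the best achievable stays under 1553.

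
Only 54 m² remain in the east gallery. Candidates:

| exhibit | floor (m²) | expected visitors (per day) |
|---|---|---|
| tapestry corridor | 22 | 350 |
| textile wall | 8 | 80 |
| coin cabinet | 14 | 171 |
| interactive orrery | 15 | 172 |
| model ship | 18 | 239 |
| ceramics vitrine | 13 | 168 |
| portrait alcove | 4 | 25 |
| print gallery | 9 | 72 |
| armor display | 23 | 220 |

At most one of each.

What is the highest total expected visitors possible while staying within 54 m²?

760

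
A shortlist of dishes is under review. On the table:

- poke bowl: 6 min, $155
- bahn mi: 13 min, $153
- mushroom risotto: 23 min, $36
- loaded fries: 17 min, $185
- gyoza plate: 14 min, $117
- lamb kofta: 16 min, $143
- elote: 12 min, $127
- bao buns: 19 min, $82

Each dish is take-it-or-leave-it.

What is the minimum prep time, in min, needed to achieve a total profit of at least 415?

31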